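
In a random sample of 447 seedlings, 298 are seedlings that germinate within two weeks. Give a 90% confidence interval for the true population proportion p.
(0.630, 0.703)

Proportion CI:
p̂ = 298/447 = 0.66667
SE = √(p̂(1-p̂)/n) = √(0.66667 · 0.33333 / 447) = 0.02230

z* = 1.645
Margin = z* · SE = 1.645 · 0.02230 = 0.0367

CI: 0.66667 ± 0.0367 = (0.630, 0.703)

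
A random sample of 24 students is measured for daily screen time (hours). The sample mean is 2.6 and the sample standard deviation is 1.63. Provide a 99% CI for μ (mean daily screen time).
(1.67, 3.53)

t-interval (σ unknown):
df = n - 1 = 23
t* = 2.807 for 99% confidence

Margin of error = t* · s/√n = 2.807 · 1.63/√24 = 0.93

CI: (1.67, 3.53)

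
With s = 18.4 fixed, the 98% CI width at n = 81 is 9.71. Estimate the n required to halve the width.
n ≈ 324

CI width ∝ 1/√n
To reduce width by factor 2, need √n to grow by 2 → need 2² = 4 times as many samples.

Current: n = 81, width = 9.71
New: n = 324, width ≈ 4.78

Width reduced by factor of 9.71/4.78 = 2.03.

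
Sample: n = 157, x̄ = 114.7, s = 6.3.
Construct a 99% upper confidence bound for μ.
μ ≤ 115.88

Upper bound (one-sided):
t* = 2.350 (one-sided for 99%)
Upper bound = x̄ + t* · s/√n = 114.7 + 2.350 · 6.3/√157 = 115.88

We are 99% confident that μ ≤ 115.88.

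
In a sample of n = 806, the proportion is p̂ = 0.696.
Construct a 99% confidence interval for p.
(0.654, 0.738)

Proportion CI:
SE = √(p̂(1-p̂)/n) = √(0.696 · 0.304 / 806) = 0.01620

z* = 2.576
Margin = z* · SE = 2.576 · 0.01620 = 0.0417

CI: 0.696 ± 0.0417 = (0.654, 0.738)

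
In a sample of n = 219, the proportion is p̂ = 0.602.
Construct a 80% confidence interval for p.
(0.560, 0.644)

Proportion CI:
SE = √(p̂(1-p̂)/n) = √(0.602 · 0.398 / 219) = 0.03308

z* = 1.282
Margin = z* · SE = 1.282 · 0.03308 = 0.0424

CI: 0.602 ± 0.0424 = (0.560, 0.644)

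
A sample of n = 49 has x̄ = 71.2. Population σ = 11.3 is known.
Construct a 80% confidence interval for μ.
(69.13, 73.27)

z-interval (σ known):
z* = 1.282 for 80% confidence

Margin of error = z* · σ/√n = 1.282 · 11.3/√49 = 2.07

CI: (71.2 - 2.07, 71.2 + 2.07) = (69.13, 73.27)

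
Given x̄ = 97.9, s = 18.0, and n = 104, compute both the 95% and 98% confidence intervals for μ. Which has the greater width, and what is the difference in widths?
98% CI is wider by 1.34

df = 103
95% CI: t* = 1.983, (94.40, 101.40), width = 2 · t* · s/√n = 7.00
98% CI: t* = 2.363, (93.73, 102.07), width = 2 · t* · s/√n = 8.34

The 98% CI is wider by 8.34 - 7.00 = 1.34.
Higher confidence requires a wider interval.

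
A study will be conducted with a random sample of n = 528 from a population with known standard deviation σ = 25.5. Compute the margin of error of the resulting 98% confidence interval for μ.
Margin of error = 2.58

Margin of error = z* · σ/√n
= 2.326 · 25.5/√528
= 2.326 · 25.5/22.9783
= 2.58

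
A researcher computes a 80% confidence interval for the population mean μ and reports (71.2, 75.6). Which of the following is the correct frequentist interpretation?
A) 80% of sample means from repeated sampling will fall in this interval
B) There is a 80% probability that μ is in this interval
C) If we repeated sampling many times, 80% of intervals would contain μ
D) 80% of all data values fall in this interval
C

A) Wrong — coverage applies to intervals containing μ, not to future x̄ values.
B) Wrong — μ is fixed; the randomness lives in the interval, not in μ.
C) Correct — this is the frequentist long-run coverage interpretation.
D) Wrong — a CI is about the parameter μ, not individual data values.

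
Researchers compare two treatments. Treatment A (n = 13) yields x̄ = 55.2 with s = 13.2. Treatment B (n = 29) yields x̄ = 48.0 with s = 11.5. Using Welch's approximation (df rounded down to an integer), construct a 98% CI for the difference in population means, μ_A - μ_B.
(-3.51, 17.91)

Difference: x̄₁ - x̄₂ = 7.20
SE = √(s₁²/n₁ + s₂²/n₂) = √(13.2²/13 + 11.5²/29) = 4.2383
df = 20.54 → 20 (Welch–Satterthwaite, rounded down)
t* = 2.528

CI: 7.20 ± 2.528 · 4.2383 = 7.20 ± 10.71 = (-3.51, 17.91)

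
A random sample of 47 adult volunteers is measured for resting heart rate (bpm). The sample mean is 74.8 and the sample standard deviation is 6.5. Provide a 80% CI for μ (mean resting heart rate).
(73.57, 76.03)

t-interval (σ unknown):
df = n - 1 = 46
t* = 1.300 for 80% confidence

Margin of error = t* · s/√n = 1.300 · 6.5/√47 = 1.23

CI: (73.57, 76.03)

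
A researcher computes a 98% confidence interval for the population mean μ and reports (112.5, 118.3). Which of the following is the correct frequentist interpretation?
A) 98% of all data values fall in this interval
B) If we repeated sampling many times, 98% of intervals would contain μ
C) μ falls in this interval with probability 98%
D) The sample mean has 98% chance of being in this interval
B

A) Wrong — a CI is about the parameter μ, not individual data values.
B) Correct — this is the frequentist long-run coverage interpretation.
C) Wrong — μ is fixed; the randomness lives in the interval, not in μ.
D) Wrong — x̄ is observed and sits in the interval by construction.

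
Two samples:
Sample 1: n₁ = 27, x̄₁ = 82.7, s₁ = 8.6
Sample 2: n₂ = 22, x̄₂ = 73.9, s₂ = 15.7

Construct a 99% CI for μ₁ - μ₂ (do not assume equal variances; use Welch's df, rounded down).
(-1.45, 19.05)

Difference: x̄₁ - x̄₂ = 8.80
SE = √(s₁²/n₁ + s₂²/n₂) = √(8.6²/27 + 15.7²/22) = 3.7341
df = 31.03 → 31 (Welch–Satterthwaite, rounded down)
t* = 2.744

CI: 8.80 ± 2.744 · 3.7341 = 8.80 ± 10.25 = (-1.45, 19.05)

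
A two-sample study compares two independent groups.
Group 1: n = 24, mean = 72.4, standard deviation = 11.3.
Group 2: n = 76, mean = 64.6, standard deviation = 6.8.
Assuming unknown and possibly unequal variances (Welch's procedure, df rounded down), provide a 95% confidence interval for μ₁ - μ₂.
(2.81, 12.79)

Difference: x̄₁ - x̄₂ = 7.80
SE = √(s₁²/n₁ + s₂²/n₂) = √(11.3²/24 + 6.8²/76) = 2.4349
df = 28.45 → 28 (Welch–Satterthwaite, rounded down)
t* = 2.048

CI: 7.80 ± 2.048 · 2.4349 = 7.80 ± 4.99 = (2.81, 12.79)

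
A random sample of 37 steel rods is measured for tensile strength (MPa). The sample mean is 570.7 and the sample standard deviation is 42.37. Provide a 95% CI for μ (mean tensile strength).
(556.57, 584.83)

t-interval (σ unknown):
df = n - 1 = 36
t* = 2.028 for 95% confidence

Margin of error = t* · s/√n = 2.028 · 42.37/√37 = 14.13

CI: (556.57, 584.83)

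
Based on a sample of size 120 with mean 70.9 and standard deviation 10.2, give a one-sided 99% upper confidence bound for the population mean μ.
μ ≤ 73.10

Upper bound (one-sided):
t* = 2.358 (one-sided for 99%)
Upper bound = x̄ + t* · s/√n = 70.9 + 2.358 · 10.2/√120 = 73.10

We are 99% confident that μ ≤ 73.10.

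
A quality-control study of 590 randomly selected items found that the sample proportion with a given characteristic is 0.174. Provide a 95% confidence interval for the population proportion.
(0.143, 0.205)

Proportion CI:
SE = √(p̂(1-p̂)/n) = √(0.174 · 0.826 / 590) = 0.01561

z* = 1.960
Margin = z* · SE = 1.960 · 0.01561 = 0.0306

CI: 0.174 ± 0.0306 = (0.143, 0.205)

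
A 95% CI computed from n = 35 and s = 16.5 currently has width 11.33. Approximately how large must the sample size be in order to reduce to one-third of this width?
n ≈ 315

CI width ∝ 1/√n
To reduce width by factor 3, need √n to grow by 3 → need 3² = 9 times as many samples.

Current: n = 35, width = 11.33
New: n = 315, width ≈ 3.66

Width reduced by factor of 11.33/3.66 = 3.10.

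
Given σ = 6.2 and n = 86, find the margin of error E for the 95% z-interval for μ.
Margin of error = 1.31

Margin of error = z* · σ/√n
= 1.960 · 6.2/√86
= 1.960 · 6.2/9.2736
= 1.31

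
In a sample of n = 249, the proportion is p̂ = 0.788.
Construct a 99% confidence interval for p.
(0.721, 0.855)

Proportion CI:
SE = √(p̂(1-p̂)/n) = √(0.788 · 0.212 / 249) = 0.02590

z* = 2.576
Margin = z* · SE = 2.576 · 0.02590 = 0.0667

CI: 0.788 ± 0.0667 = (0.721, 0.855)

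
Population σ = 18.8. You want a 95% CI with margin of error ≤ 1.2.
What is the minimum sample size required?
n ≥ 943

For margin E ≤ 1.2:
n ≥ (z* · σ / E)²
n ≥ (1.960 · 18.8 / 1.2)²
n ≥ 942.90

Minimum n = 943 (rounding up)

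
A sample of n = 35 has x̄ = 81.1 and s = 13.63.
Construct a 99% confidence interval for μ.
(74.81, 87.39)

t-interval (σ unknown):
df = n - 1 = 34
t* = 2.728 for 99% confidence

Margin of error = t* · s/√n = 2.728 · 13.63/√35 = 6.29

CI: (74.81, 87.39)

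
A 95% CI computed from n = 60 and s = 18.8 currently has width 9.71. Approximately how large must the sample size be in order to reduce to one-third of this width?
n ≈ 540

CI width ∝ 1/√n
To reduce width by factor 3, need √n to grow by 3 → need 3² = 9 times as many samples.

Current: n = 60, width = 9.71
New: n = 540, width ≈ 3.18

Width reduced by factor of 9.71/3.18 = 3.05.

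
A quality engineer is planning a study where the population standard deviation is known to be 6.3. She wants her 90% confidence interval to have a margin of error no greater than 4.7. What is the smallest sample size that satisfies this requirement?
n ≥ 5

For margin E ≤ 4.7:
n ≥ (z* · σ / E)²
n ≥ (1.645 · 6.3 / 4.7)²
n ≥ 4.86

Minimum n = 5 (rounding up)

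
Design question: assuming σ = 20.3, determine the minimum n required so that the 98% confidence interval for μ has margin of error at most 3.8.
n ≥ 155

For margin E ≤ 3.8:
n ≥ (z* · σ / E)²
n ≥ (2.326 · 20.3 / 3.8)²
n ≥ 154.40

Minimum n = 155 (rounding up)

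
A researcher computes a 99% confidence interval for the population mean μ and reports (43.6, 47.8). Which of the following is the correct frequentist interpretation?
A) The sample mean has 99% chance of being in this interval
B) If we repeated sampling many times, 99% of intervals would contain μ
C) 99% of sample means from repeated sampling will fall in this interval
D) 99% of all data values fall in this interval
B

A) Wrong — x̄ is observed and sits in the interval by construction.
B) Correct — this is the frequentist long-run coverage interpretation.
C) Wrong — coverage applies to intervals containing μ, not to future x̄ values.
D) Wrong — a CI is about the parameter μ, not individual data values.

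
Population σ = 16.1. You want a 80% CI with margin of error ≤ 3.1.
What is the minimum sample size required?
n ≥ 45

For margin E ≤ 3.1:
n ≥ (z* · σ / E)²
n ≥ (1.282 · 16.1 / 3.1)²
n ≥ 44.33

Minimum n = 45 (rounding up)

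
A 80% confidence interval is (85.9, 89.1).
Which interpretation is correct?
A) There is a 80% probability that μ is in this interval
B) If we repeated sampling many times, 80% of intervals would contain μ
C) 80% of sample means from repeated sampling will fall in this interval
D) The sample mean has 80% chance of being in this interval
B

A) Wrong — μ is fixed; the randomness lives in the interval, not in μ.
B) Correct — this is the frequentist long-run coverage interpretation.
C) Wrong — coverage applies to intervals containing μ, not to future x̄ values.
D) Wrong — x̄ is observed and sits in the interval by construction.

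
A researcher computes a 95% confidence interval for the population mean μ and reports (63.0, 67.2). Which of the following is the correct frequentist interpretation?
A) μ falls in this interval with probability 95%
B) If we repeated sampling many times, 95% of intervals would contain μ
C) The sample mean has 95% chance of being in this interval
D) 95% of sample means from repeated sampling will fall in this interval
B

A) Wrong — μ is fixed; the randomness lives in the interval, not in μ.
B) Correct — this is the frequentist long-run coverage interpretation.
C) Wrong — x̄ is observed and sits in the interval by construction.
D) Wrong — coverage applies to intervals containing μ, not to future x̄ values.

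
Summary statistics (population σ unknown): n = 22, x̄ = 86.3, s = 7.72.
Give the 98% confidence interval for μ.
(82.16, 90.44)

t-interval (σ unknown):
df = n - 1 = 21
t* = 2.518 for 98% confidence

Margin of error = t* · s/√n = 2.518 · 7.72/√22 = 4.14

CI: (82.16, 90.44)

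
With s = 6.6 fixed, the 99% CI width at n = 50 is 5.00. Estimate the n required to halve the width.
n ≈ 200

CI width ∝ 1/√n
To reduce width by factor 2, need √n to grow by 2 → need 2² = 4 times as many samples.

Current: n = 50, width = 5.00
New: n = 200, width ≈ 2.43

Width reduced by factor of 5.00/2.43 = 2.06.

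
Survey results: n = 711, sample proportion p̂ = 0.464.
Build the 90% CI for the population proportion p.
(0.433, 0.495)

Proportion CI:
SE = √(p̂(1-p̂)/n) = √(0.464 · 0.536 / 711) = 0.01870

z* = 1.645
Margin = z* · SE = 1.645 · 0.01870 = 0.0308

CI: 0.464 ± 0.0308 = (0.433, 0.495)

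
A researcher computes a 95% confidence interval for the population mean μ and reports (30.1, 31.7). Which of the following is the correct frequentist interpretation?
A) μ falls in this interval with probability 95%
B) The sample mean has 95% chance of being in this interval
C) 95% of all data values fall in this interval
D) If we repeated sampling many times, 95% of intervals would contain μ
D

A) Wrong — μ is fixed; the randomness lives in the interval, not in μ.
B) Wrong — x̄ is observed and sits in the interval by construction.
C) Wrong — a CI is about the parameter μ, not individual data values.
D) Correct — this is the frequentist long-run coverage interpretation.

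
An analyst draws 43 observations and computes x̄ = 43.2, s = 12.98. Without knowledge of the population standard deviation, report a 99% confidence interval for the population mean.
(37.86, 48.54)

t-interval (σ unknown):
df = n - 1 = 42
t* = 2.698 for 99% confidence

Margin of error = t* · s/√n = 2.698 · 12.98/√43 = 5.34

CI: (37.86, 48.54)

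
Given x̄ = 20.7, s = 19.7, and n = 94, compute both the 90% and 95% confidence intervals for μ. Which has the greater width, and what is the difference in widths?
95% CI is wider by 1.32

df = 93
90% CI: t* = 1.661, (17.33, 24.07), width = 2 · t* · s/√n = 6.75
95% CI: t* = 1.986, (16.66, 24.74), width = 2 · t* · s/√n = 8.07

The 95% CI is wider by 8.07 - 6.75 = 1.32.
Higher confidence requires a wider interval.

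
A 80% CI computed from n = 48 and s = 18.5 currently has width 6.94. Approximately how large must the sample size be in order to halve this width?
n ≈ 192

CI width ∝ 1/√n
To reduce width by factor 2, need √n to grow by 2 → need 2² = 4 times as many samples.

Current: n = 48, width = 6.94
New: n = 192, width ≈ 3.43

Width reduced by factor of 6.94/3.43 = 2.02.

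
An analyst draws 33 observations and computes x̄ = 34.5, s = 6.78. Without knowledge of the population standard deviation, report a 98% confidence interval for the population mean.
(31.61, 37.39)

t-interval (σ unknown):
df = n - 1 = 32
t* = 2.449 for 98% confidence

Margin of error = t* · s/√n = 2.449 · 6.78/√33 = 2.89

CI: (31.61, 37.39)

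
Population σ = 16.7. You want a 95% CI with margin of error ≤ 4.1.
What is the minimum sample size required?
n ≥ 64

For margin E ≤ 4.1:
n ≥ (z* · σ / E)²
n ≥ (1.960 · 16.7 / 4.1)²
n ≥ 63.73

Minimum n = 64 (rounding up)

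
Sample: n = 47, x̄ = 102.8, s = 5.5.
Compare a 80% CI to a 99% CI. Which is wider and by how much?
99% CI is wider by 2.22

df = 46
80% CI: t* = 1.300, (101.76, 103.84), width = 2 · t* · s/√n = 2.09
99% CI: t* = 2.687, (100.64, 104.96), width = 2 · t* · s/√n = 4.31

The 99% CI is wider by 4.31 - 2.09 = 2.22.
Higher confidence requires a wider interval.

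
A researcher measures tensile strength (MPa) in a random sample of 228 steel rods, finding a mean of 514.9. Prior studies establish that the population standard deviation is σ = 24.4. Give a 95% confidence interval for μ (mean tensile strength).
(511.73, 518.07)

z-interval (σ known):
z* = 1.960 for 95% confidence

Margin of error = z* · σ/√n = 1.960 · 24.4/√228 = 3.17

CI: (514.9 - 3.17, 514.9 + 3.17) = (511.73, 518.07)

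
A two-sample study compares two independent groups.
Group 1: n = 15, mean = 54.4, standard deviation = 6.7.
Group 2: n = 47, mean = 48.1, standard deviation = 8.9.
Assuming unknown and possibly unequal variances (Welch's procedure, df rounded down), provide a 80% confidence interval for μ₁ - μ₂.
(3.47, 9.13)

Difference: x̄₁ - x̄₂ = 6.30
SE = √(s₁²/n₁ + s₂²/n₂) = √(6.7²/15 + 8.9²/47) = 2.1629
df = 31.20 → 31 (Welch–Satterthwaite, rounded down)
t* = 1.309

CI: 6.30 ± 1.309 · 2.1629 = 6.30 ± 2.83 = (3.47, 9.13)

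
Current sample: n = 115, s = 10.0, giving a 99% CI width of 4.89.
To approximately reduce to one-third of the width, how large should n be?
n ≈ 1035

CI width ∝ 1/√n
To reduce width by factor 3, need √n to grow by 3 → need 3² = 9 times as many samples.

Current: n = 115, width = 4.89
New: n = 1035, width ≈ 1.60

Width reduced by factor of 4.89/1.60 = 3.06.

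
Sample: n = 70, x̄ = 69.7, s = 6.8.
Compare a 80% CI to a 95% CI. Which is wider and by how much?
95% CI is wider by 1.14

df = 69
80% CI: t* = 1.294, (68.65, 70.75), width = 2 · t* · s/√n = 2.10
95% CI: t* = 1.995, (68.08, 71.32), width = 2 · t* · s/√n = 3.24

The 95% CI is wider by 3.24 - 2.10 = 1.14.
Higher confidence requires a wider interval.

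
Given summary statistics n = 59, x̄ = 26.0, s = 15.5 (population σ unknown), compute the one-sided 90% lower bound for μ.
μ ≥ 23.38

Lower bound (one-sided):
t* = 1.296 (one-sided for 90%)
Lower bound = x̄ - t* · s/√n = 26.0 - 1.296 · 15.5/√59 = 23.38

We are 90% confident that μ ≥ 23.38.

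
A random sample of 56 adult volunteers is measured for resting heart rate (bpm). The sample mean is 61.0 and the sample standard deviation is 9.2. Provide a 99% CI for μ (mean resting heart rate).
(57.72, 64.28)

t-interval (σ unknown):
df = n - 1 = 55
t* = 2.668 for 99% confidence

Margin of error = t* · s/√n = 2.668 · 9.2/√56 = 3.28

CI: (57.72, 64.28)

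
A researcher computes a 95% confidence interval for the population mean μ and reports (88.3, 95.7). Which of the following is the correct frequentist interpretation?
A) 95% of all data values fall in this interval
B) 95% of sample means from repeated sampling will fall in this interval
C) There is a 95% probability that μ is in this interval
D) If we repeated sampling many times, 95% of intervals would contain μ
D

A) Wrong — a CI is about the parameter μ, not individual data values.
B) Wrong — coverage applies to intervals containing μ, not to future x̄ values.
C) Wrong — μ is fixed; the randomness lives in the interval, not in μ.
D) Correct — this is the frequentist long-run coverage interpretation.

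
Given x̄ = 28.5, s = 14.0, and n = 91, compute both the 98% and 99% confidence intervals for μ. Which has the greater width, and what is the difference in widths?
99% CI is wider by 0.78

df = 90
98% CI: t* = 2.368, (25.02, 31.98), width = 2 · t* · s/√n = 6.95
99% CI: t* = 2.632, (24.64, 32.36), width = 2 · t* · s/√n = 7.73

The 99% CI is wider by 7.73 - 6.95 = 0.78.
Higher confidence requires a wider interval.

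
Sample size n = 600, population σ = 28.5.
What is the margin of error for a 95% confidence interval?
Margin of error = 2.28

Margin of error = z* · σ/√n
= 1.960 · 28.5/√600
= 1.960 · 28.5/24.4949
= 2.28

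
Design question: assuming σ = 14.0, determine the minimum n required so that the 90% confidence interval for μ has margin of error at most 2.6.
n ≥ 79

For margin E ≤ 2.6:
n ≥ (z* · σ / E)²
n ≥ (1.645 · 14.0 / 2.6)²
n ≥ 78.46

Minimum n = 79 (rounding up)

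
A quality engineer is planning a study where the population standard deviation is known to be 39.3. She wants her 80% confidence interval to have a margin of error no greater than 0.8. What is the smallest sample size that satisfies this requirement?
n ≥ 3967

For margin E ≤ 0.8:
n ≥ (z* · σ / E)²
n ≥ (1.282 · 39.3 / 0.8)²
n ≥ 3966.26

Minimum n = 3967 (rounding up)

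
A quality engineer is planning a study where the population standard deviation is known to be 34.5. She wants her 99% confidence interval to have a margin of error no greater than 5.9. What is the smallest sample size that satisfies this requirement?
n ≥ 227

For margin E ≤ 5.9:
n ≥ (z* · σ / E)²
n ≥ (2.576 · 34.5 / 5.9)²
n ≥ 226.90

Minimum n = 227 (rounding up)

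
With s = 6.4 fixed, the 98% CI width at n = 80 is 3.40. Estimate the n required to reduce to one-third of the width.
n ≈ 720

CI width ∝ 1/√n
To reduce width by factor 3, need √n to grow by 3 → need 3² = 9 times as many samples.

Current: n = 80, width = 3.40
New: n = 720, width ≈ 1.11

Width reduced by factor of 3.40/1.11 = 3.06.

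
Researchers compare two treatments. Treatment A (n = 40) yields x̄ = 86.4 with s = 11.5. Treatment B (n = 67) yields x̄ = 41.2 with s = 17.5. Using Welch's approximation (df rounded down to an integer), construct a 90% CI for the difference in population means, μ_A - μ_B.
(40.54, 49.86)

Difference: x̄₁ - x̄₂ = 45.20
SE = √(s₁²/n₁ + s₂²/n₂) = √(11.5²/40 + 17.5²/67) = 2.8066
df = 103.96 → 103 (Welch–Satterthwaite, rounded down)
t* = 1.660

CI: 45.20 ± 1.660 · 2.8066 = 45.20 ± 4.66 = (40.54, 49.86)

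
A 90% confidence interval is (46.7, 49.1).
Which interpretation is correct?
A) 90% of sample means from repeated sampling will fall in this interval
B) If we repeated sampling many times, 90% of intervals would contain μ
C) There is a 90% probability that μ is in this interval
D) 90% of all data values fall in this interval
B

A) Wrong — coverage applies to intervals containing μ, not to future x̄ values.
B) Correct — this is the frequentist long-run coverage interpretation.
C) Wrong — μ is fixed; the randomness lives in the interval, not in μ.
D) Wrong — a CI is about the parameter μ, not individual data values.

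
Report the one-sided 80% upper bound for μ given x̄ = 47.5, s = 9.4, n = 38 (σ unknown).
μ ≤ 48.80

Upper bound (one-sided):
t* = 0.851 (one-sided for 80%)
Upper bound = x̄ + t* · s/√n = 47.5 + 0.851 · 9.4/√38 = 48.80

We are 80% confident that μ ≤ 48.80.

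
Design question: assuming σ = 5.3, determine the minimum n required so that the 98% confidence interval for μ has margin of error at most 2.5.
n ≥ 25

For margin E ≤ 2.5:
n ≥ (z* · σ / E)²
n ≥ (2.326 · 5.3 / 2.5)²
n ≥ 24.32

Minimum n = 25 (rounding up)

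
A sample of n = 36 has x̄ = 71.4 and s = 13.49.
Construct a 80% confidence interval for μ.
(68.46, 74.34)

t-interval (σ unknown):
df = n - 1 = 35
t* = 1.306 for 80% confidence

Margin of error = t* · s/√n = 1.306 · 13.49/√36 = 2.94

CI: (68.46, 74.34)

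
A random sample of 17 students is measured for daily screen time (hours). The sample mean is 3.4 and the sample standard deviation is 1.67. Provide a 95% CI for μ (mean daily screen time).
(2.54, 4.26)

t-interval (σ unknown):
df = n - 1 = 16
t* = 2.120 for 95% confidence

Margin of error = t* · s/√n = 2.120 · 1.67/√17 = 0.86

CI: (2.54, 4.26)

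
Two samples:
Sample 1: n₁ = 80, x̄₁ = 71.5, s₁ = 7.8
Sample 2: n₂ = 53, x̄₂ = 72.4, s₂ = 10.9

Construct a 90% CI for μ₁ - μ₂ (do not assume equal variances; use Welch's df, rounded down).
(-3.78, 1.98)

Difference: x̄₁ - x̄₂ = -0.90
SE = √(s₁²/n₁ + s₂²/n₂) = √(7.8²/80 + 10.9²/53) = 1.7327
df = 86.70 → 86 (Welch–Satterthwaite, rounded down)
t* = 1.663

CI: -0.90 ± 1.663 · 1.7327 = -0.90 ± 2.88 = (-3.78, 1.98)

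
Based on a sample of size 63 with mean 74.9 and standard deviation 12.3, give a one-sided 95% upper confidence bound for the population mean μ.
μ ≤ 77.49

Upper bound (one-sided):
t* = 1.670 (one-sided for 95%)
Upper bound = x̄ + t* · s/√n = 74.9 + 1.670 · 12.3/√63 = 77.49

We are 95% confident that μ ≤ 77.49.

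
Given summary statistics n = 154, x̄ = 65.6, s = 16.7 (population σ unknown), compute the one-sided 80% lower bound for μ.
μ ≥ 64.46

Lower bound (one-sided):
t* = 0.844 (one-sided for 80%)
Lower bound = x̄ - t* · s/√n = 65.6 - 0.844 · 16.7/√154 = 64.46

We are 80% confident that μ ≥ 64.46.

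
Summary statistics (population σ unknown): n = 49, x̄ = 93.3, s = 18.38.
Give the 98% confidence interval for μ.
(86.98, 99.62)

t-interval (σ unknown):
df = n - 1 = 48
t* = 2.407 for 98% confidence

Margin of error = t* · s/√n = 2.407 · 18.38/√49 = 6.32

CI: (86.98, 99.62)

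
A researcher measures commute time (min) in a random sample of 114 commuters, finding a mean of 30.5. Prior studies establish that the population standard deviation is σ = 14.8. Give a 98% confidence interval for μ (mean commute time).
(27.28, 33.72)

z-interval (σ known):
z* = 2.326 for 98% confidence

Margin of error = z* · σ/√n = 2.326 · 14.8/√114 = 3.22

CI: (30.5 - 3.22, 30.5 + 3.22) = (27.28, 33.72)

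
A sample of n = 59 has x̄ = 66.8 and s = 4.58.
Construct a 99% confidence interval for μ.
(65.21, 68.39)

t-interval (σ unknown):
df = n - 1 = 58
t* = 2.663 for 99% confidence

Margin of error = t* · s/√n = 2.663 · 4.58/√59 = 1.59

CI: (65.21, 68.39)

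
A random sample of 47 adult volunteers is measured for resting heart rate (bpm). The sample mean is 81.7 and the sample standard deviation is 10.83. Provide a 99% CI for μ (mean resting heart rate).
(77.46, 85.94)

t-interval (σ unknown):
df = n - 1 = 46
t* = 2.687 for 99% confidence

Margin of error = t* · s/√n = 2.687 · 10.83/√47 = 4.24

CI: (77.46, 85.94)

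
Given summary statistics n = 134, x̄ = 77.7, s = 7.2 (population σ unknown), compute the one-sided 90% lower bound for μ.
μ ≥ 76.90

Lower bound (one-sided):
t* = 1.288 (one-sided for 90%)
Lower bound = x̄ - t* · s/√n = 77.7 - 1.288 · 7.2/√134 = 76.90

We are 90% confident that μ ≥ 76.90.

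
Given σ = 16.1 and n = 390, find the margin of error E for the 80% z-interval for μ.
Margin of error = 1.05

Margin of error = z* · σ/√n
= 1.282 · 16.1/√390
= 1.282 · 16.1/19.7484
= 1.05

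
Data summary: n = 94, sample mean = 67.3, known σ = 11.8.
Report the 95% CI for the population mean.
(64.91, 69.69)

z-interval (σ known):
z* = 1.960 for 95% confidence

Margin of error = z* · σ/√n = 1.960 · 11.8/√94 = 2.39

CI: (67.3 - 2.39, 67.3 + 2.39) = (64.91, 69.69)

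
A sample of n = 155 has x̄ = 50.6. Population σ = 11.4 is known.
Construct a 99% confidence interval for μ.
(48.24, 52.96)

z-interval (σ known):
z* = 2.576 for 99% confidence

Margin of error = z* · σ/√n = 2.576 · 11.4/√155 = 2.36

CI: (50.6 - 2.36, 50.6 + 2.36) = (48.24, 52.96)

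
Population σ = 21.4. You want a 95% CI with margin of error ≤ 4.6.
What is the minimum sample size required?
n ≥ 84

For margin E ≤ 4.6:
n ≥ (z* · σ / E)²
n ≥ (1.960 · 21.4 / 4.6)²
n ≥ 83.14

Minimum n = 84 (rounding up)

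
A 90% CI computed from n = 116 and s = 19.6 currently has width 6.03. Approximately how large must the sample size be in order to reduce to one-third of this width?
n ≈ 1044

CI width ∝ 1/√n
To reduce width by factor 3, need √n to grow by 3 → need 3² = 9 times as many samples.

Current: n = 116, width = 6.03
New: n = 1044, width ≈ 2.00

Width reduced by factor of 6.03/2.00 = 3.02.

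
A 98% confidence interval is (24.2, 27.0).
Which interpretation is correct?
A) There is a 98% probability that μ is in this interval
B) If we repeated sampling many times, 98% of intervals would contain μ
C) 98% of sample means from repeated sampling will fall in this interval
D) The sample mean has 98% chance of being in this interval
B

A) Wrong — μ is fixed; the randomness lives in the interval, not in μ.
B) Correct — this is the frequentist long-run coverage interpretation.
C) Wrong — coverage applies to intervals containing μ, not to future x̄ values.
D) Wrong — x̄ is observed and sits in the interval by construction.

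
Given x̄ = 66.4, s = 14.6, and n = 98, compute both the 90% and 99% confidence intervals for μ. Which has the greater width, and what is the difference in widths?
99% CI is wider by 2.85

df = 97
90% CI: t* = 1.661, (63.95, 68.85), width = 2 · t* · s/√n = 4.90
99% CI: t* = 2.627, (62.53, 70.27), width = 2 · t* · s/√n = 7.75

The 99% CI is wider by 7.75 - 4.90 = 2.85.
Higher confidence requires a wider interval.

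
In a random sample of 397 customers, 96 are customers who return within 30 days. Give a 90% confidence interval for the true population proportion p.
(0.206, 0.277)

Proportion CI:
p̂ = 96/397 = 0.24181
SE = √(p̂(1-p̂)/n) = √(0.24181 · 0.75819 / 397) = 0.02149

z* = 1.645
Margin = z* · SE = 1.645 · 0.02149 = 0.0354

CI: 0.24181 ± 0.0354 = (0.206, 0.277)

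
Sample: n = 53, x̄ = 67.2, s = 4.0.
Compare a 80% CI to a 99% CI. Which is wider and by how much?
99% CI is wider by 1.51

df = 52
80% CI: t* = 1.298, (66.49, 67.91), width = 2 · t* · s/√n = 1.43
99% CI: t* = 2.674, (65.73, 68.67), width = 2 · t* · s/√n = 2.94

The 99% CI is wider by 2.94 - 1.43 = 1.51.
Higher confidence requires a wider interval.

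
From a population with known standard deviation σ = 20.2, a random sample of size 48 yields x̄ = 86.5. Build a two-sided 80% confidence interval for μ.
(82.76, 90.24)

z-interval (σ known):
z* = 1.282 for 80% confidence

Margin of error = z* · σ/√n = 1.282 · 20.2/√48 = 3.74

CI: (86.5 - 3.74, 86.5 + 3.74) = (82.76, 90.24)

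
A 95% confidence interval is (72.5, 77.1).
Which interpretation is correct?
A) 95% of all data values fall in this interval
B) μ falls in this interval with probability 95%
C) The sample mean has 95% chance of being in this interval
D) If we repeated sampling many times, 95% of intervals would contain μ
D

A) Wrong — a CI is about the parameter μ, not individual data values.
B) Wrong — μ is fixed; the randomness lives in the interval, not in μ.
C) Wrong — x̄ is observed and sits in the interval by construction.
D) Correct — this is the frequentist long-run coverage interpretation.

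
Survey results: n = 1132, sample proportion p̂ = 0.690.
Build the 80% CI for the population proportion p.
(0.672, 0.708)

Proportion CI:
SE = √(p̂(1-p̂)/n) = √(0.690 · 0.310 / 1132) = 0.01375

z* = 1.282
Margin = z* · SE = 1.282 · 0.01375 = 0.0176

CI: 0.690 ± 0.0176 = (0.672, 0.708)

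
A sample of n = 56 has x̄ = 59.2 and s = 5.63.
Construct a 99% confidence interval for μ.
(57.19, 61.21)

t-interval (σ unknown):
df = n - 1 = 55
t* = 2.668 for 99% confidence

Margin of error = t* · s/√n = 2.668 · 5.63/√56 = 2.01

CI: (57.19, 61.21)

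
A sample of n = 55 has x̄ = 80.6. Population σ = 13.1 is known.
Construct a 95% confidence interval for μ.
(77.14, 84.06)

z-interval (σ known):
z* = 1.960 for 95% confidence

Margin of error = z* · σ/√n = 1.960 · 13.1/√55 = 3.46

CI: (80.6 - 3.46, 80.6 + 3.46) = (77.14, 84.06)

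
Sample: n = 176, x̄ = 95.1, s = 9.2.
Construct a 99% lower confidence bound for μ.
μ ≥ 93.47

Lower bound (one-sided):
t* = 2.348 (one-sided for 99%)
Lower bound = x̄ - t* · s/√n = 95.1 - 2.348 · 9.2/√176 = 93.47

We are 99% confident that μ ≥ 93.47.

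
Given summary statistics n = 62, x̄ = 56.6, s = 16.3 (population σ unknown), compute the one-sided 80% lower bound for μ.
μ ≥ 54.84

Lower bound (one-sided):
t* = 0.848 (one-sided for 80%)
Lower bound = x̄ - t* · s/√n = 56.6 - 0.848 · 16.3/√62 = 54.84

We are 80% confident that μ ≥ 54.84.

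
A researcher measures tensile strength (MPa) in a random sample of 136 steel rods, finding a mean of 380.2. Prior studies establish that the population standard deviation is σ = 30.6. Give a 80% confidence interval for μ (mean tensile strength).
(376.84, 383.56)

z-interval (σ known):
z* = 1.282 for 80% confidence

Margin of error = z* · σ/√n = 1.282 · 30.6/√136 = 3.36

CI: (380.2 - 3.36, 380.2 + 3.36) = (376.84, 383.56)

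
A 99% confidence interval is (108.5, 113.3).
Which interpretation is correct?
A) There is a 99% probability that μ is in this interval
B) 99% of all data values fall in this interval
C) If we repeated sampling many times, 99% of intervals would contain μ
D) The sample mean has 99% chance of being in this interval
C

A) Wrong — μ is fixed; the randomness lives in the interval, not in μ.
B) Wrong — a CI is about the parameter μ, not individual data values.
C) Correct — this is the frequentist long-run coverage interpretation.
D) Wrong — x̄ is observed and sits in the interval by construction.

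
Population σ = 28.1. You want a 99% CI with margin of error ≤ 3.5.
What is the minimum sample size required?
n ≥ 428

For margin E ≤ 3.5:
n ≥ (z* · σ / E)²
n ≥ (2.576 · 28.1 / 3.5)²
n ≥ 427.73

Minimum n = 428 (rounding up)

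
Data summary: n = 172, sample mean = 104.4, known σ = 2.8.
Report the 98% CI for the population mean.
(103.90, 104.90)

z-interval (σ known):
z* = 2.326 for 98% confidence

Margin of error = z* · σ/√n = 2.326 · 2.8/√172 = 0.50

CI: (104.4 - 0.50, 104.4 + 0.50) = (103.90, 104.90)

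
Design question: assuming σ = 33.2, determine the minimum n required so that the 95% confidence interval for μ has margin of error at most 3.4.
n ≥ 367

For margin E ≤ 3.4:
n ≥ (z* · σ / E)²
n ≥ (1.960 · 33.2 / 3.4)²
n ≥ 366.29

Minimum n = 367 (rounding up)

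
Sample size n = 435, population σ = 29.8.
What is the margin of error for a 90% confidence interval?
Margin of error = 2.35

Margin of error = z* · σ/√n
= 1.645 · 29.8/√435
= 1.645 · 29.8/20.8567
= 2.35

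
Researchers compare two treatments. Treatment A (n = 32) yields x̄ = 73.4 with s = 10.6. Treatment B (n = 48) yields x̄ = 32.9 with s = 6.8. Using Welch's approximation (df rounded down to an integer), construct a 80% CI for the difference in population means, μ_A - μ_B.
(37.75, 43.25)

Difference: x̄₁ - x̄₂ = 40.50
SE = √(s₁²/n₁ + s₂²/n₂) = √(10.6²/32 + 6.8²/48) = 2.1153
df = 47.96 → 47 (Welch–Satterthwaite, rounded down)
t* = 1.300

CI: 40.50 ± 1.300 · 2.1153 = 40.50 ± 2.75 = (37.75, 43.25)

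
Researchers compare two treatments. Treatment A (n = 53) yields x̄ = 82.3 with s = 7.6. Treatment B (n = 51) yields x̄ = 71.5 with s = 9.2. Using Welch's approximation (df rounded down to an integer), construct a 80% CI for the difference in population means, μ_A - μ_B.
(8.66, 12.94)

Difference: x̄₁ - x̄₂ = 10.80
SE = √(s₁²/n₁ + s₂²/n₂) = √(7.6²/53 + 9.2²/51) = 1.6581
df = 97.01 → 97 (Welch–Satterthwaite, rounded down)
t* = 1.290

CI: 10.80 ± 1.290 · 1.6581 = 10.80 ± 2.14 = (8.66, 12.94)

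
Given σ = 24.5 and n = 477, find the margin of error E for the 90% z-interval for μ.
Margin of error = 1.85

Margin of error = z* · σ/√n
= 1.645 · 24.5/√477
= 1.645 · 24.5/21.8403
= 1.85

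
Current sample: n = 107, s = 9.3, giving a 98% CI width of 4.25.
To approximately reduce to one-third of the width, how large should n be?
n ≈ 963

CI width ∝ 1/√n
To reduce width by factor 3, need √n to grow by 3 → need 3² = 9 times as many samples.

Current: n = 107, width = 4.25
New: n = 963, width ≈ 1.40

Width reduced by factor of 4.25/1.40 = 3.04.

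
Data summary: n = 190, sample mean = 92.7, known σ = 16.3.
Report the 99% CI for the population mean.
(89.65, 95.75)

z-interval (σ known):
z* = 2.576 for 99% confidence

Margin of error = z* · σ/√n = 2.576 · 16.3/√190 = 3.05

CI: (92.7 - 3.05, 92.7 + 3.05) = (89.65, 95.75)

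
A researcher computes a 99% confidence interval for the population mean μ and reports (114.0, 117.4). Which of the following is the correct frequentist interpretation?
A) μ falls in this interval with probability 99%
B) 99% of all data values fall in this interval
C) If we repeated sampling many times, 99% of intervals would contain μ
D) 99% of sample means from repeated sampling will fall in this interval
C

A) Wrong — μ is fixed; the randomness lives in the interval, not in μ.
B) Wrong — a CI is about the parameter μ, not individual data values.
C) Correct — this is the frequentist long-run coverage interpretation.
D) Wrong — coverage applies to intervals containing μ, not to future x̄ values.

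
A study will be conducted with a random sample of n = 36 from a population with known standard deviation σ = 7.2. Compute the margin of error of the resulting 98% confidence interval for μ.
Margin of error = 2.79

Margin of error = z* · σ/√n
= 2.326 · 7.2/√36
= 2.326 · 7.2/6.0000
= 2.79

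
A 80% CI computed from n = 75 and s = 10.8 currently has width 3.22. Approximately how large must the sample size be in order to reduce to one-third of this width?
n ≈ 675

CI width ∝ 1/√n
To reduce width by factor 3, need √n to grow by 3 → need 3² = 9 times as many samples.

Current: n = 75, width = 3.22
New: n = 675, width ≈ 1.07

Width reduced by factor of 3.22/1.07 = 3.01.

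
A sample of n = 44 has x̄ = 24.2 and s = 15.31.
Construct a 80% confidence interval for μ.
(21.19, 27.21)

t-interval (σ unknown):
df = n - 1 = 43
t* = 1.302 for 80% confidence

Margin of error = t* · s/√n = 1.302 · 15.31/√44 = 3.01

CI: (21.19, 27.21)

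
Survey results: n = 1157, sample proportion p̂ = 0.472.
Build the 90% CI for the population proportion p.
(0.448, 0.496)

Proportion CI:
SE = √(p̂(1-p̂)/n) = √(0.472 · 0.528 / 1157) = 0.01468

z* = 1.645
Margin = z* · SE = 1.645 · 0.01468 = 0.0241

CI: 0.472 ± 0.0241 = (0.448, 0.496)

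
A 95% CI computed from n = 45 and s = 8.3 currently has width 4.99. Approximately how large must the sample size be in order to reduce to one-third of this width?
n ≈ 405

CI width ∝ 1/√n
To reduce width by factor 3, need √n to grow by 3 → need 3² = 9 times as many samples.

Current: n = 45, width = 4.99
New: n = 405, width ≈ 1.62

Width reduced by factor of 4.99/1.62 = 3.08.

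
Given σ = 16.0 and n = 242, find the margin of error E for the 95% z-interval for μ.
Margin of error = 2.02

Margin of error = z* · σ/√n
= 1.960 · 16.0/√242
= 1.960 · 16.0/15.5563
= 2.02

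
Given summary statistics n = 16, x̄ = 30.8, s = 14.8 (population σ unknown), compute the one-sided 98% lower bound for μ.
μ ≥ 22.48

Lower bound (one-sided):
t* = 2.249 (one-sided for 98%)
Lower bound = x̄ - t* · s/√n = 30.8 - 2.249 · 14.8/√16 = 22.48

We are 98% confident that μ ≥ 22.48.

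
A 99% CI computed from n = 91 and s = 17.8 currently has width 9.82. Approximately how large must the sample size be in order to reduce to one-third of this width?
n ≈ 819

CI width ∝ 1/√n
To reduce width by factor 3, need √n to grow by 3 → need 3² = 9 times as many samples.

Current: n = 91, width = 9.82
New: n = 819, width ≈ 3.21

Width reduced by factor of 9.82/3.21 = 3.06.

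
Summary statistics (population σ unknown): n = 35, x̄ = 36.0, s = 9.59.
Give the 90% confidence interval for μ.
(33.26, 38.74)

t-interval (σ unknown):
df = n - 1 = 34
t* = 1.691 for 90% confidence

Margin of error = t* · s/√n = 1.691 · 9.59/√35 = 2.74

CI: (33.26, 38.74)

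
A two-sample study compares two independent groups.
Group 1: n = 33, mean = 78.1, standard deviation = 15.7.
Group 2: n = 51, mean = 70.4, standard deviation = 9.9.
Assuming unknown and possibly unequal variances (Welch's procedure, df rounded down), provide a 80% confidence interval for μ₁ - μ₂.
(3.72, 11.68)

Difference: x̄₁ - x̄₂ = 7.70
SE = √(s₁²/n₁ + s₂²/n₂) = √(15.7²/33 + 9.9²/51) = 3.0645
df = 48.53 → 48 (Welch–Satterthwaite, rounded down)
t* = 1.299

CI: 7.70 ± 1.299 · 3.0645 = 7.70 ± 3.98 = (3.72, 11.68)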